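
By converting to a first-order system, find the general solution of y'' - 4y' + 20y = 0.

y(t) = c_1e^(2t)cos(4t) + c_2e^(2t)sin(4t)

Let x_1 = y, x_2 = y'. Then x_1' = x_2 and x_2' = -20x_1 + 4x_2.
A = [[0,1],[-20,4]]; det(A-λI) = λ^2 - 4λ + 20.
Eigenvalues λ = 2 ± 4i.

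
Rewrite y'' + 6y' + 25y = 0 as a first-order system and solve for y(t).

y(t) = C_1e^(-3t)cos(4t) + C_2e^(-3t)sin(4t)

Let x_1 = y, x_2 = y'. Then x_1' = x_2 and x_2' = -25x_1 - 6x_2.
A = [[0,1],[-25,-6]]; det(A-λI) = λ^2 + 6λ + 25.
Eigenvalues λ = -3 ± 4i.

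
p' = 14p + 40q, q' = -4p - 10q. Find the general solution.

p(t) = C_1e^(2t)sin(4t) - 3C_1e^(2t)cos(4t) - 3C_2e^(2t)sin(4t) - C_2e^(2t)cos(4t), q(t) = C_1e^(2t)cos(4t) + C_2e^(2t)sin(4t)

Coefficient matrix A = [[14, 40], [-4, -10]].
Characteristic polynomial det(A - λI) = λ^2 - 4λ + 20 = 0.
Eigenvalues λ = 2 ± 4i (complex conjugate pair).
For λ=2+4i: an eigenvector is (-3,1) - i(1,0) = (-3 - i, 1).
A real fundamental pair from Re and Im of e^((2+4i)t)v: X_1 = e^(2t)(cos(4t)·(-3,1) + sin(4t)·(1,0)), X_2 = e^(2t)(sin(4t)·(-3,1) - cos(4t)·(1,0)).
General solution: C_1X_1 + C_2X_2.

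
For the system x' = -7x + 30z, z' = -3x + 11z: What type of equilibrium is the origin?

A = [[-7,30],[-3,11]]; det(A-λI) = λ^2 - 4λ + 13.
λ = 2 ± 3i: positive real part.

unstable spiral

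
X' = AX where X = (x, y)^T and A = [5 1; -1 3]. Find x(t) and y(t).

x(t) = -c_1e^(4t) - c_2te^(4t) - c_2e^(4t), y(t) = c_1e^(4t) + c_2te^(4t)

Coefficient matrix A = [[5, 1], [-1, 3]].
Characteristic polynomial det(A - λI) = λ^2 - 8λ + 16 = 0.
Single eigenvalue λ = 4 with algebraic multiplicity 2.
Eigenvector v = (-1,1); generalized eigenvector w with (A-λI)w=v is (-1,0).
General solution: e^(4t)[c_1·v + c_2·(t·v + w)].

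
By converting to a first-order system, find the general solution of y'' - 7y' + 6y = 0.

y(t) = C_1e^(6t) + C_2e^(t)

Let x_1 = y, x_2 = y'. Then x_1' = x_2 and x_2' = -6x_1 + 7x_2.
A = [[0,1],[-6,7]]; det(A-λI) = λ^2 - 7λ + 6.
Eigenvalues λ = 6, 1 with eigenvectors (1,6), (1,1).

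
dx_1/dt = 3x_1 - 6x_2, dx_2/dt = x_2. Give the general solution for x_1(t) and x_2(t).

Coefficient matrix A = [[3, -6], [0, 1]].
Characteristic polynomial det(A - λI) = λ^2 - 4λ + 3 = 0.
Eigenvalues λ = 1, 3.
For λ=1: (A-λI) row 1 is [2, -6], so an eigenvector is (3, 1).
For λ=3: (A-λI) row 1 is [0, -6], so an eigenvector is (1, 0).
General solution: C_1e^(t)(3,1) + C_2e^(3t)(1,0).

x_1(t) = 3C_1e^(t) + C_2e^(3t), x_2(t) = C_1e^(t)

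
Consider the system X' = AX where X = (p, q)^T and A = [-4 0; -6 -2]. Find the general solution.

p(t) = c_2e^(-4t), q(t) = -c_1e^(-2t) + 3c_2e^(-4t)

Coefficient matrix A = [[-4, 0], [-6, -2]].
Characteristic polynomial det(A - λI) = λ^2 + 6λ + 8 = 0.
Eigenvalues λ = -2, -4.
For λ=-2: (A-λI) row 1 is [-2, 0], so an eigenvector is (0, -1).
For λ=-4: (A-λI) row 2 is [-6, 2], so an eigenvector is (1, 3).
General solution: c_1e^(-2t)(0,-1) + c_2e^(-4t)(1,3).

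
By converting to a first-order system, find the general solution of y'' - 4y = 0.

y(t) = c_1e^(2t) + c_2e^(-2t)

Let x_1 = y, x_2 = y'. Then x_1' = x_2 and x_2' = 4x_1.
A = [[0,1],[4,0]]; det(A-λI) = λ^2 - 4.
Eigenvalues λ = 2, -2 with eigenvectors (1,2), (1,-2).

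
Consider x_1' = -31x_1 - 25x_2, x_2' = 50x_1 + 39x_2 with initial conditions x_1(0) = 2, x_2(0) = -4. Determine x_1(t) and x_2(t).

x_1(t) = 6e^(4t)sin(5t) + 2e^(4t)cos(5t), x_2(t) = -8e^(4t)sin(5t) - 4e^(4t)cos(5t)

Coefficient matrix A = [[-31, -25], [50, 39]].
Characteristic polynomial det(A - λI) = λ^2 - 8λ + 41 = 0.
Eigenvalues λ = 4 ± 5i (complex conjugate pair).
For λ=4+5i: an eigenvector is (1,-1) - i(-2,3) = (1 + 2i, -1 - 3i).
A real fundamental pair from Re and Im of e^((4+5i)t)v: X_1 = e^(4t)(cos(5t)·(1,-1) + sin(5t)·(-2,3)), X_2 = e^(4t)(sin(5t)·(1,-1) - cos(5t)·(-2,3)).
General solution: C_1X_1 + C_2X_2.
Applying x_1(0)=2, x_2(0)=-4 gives C_1=-2, C_2=2.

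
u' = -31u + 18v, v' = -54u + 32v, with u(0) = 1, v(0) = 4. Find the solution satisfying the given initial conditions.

Coefficient matrix A = [[-31, 18], [-54, 32]].
Characteristic polynomial det(A - λI) = λ^2 - λ - 20 = 0.
Eigenvalues λ = 5, -4.
For λ=5: (A-λI) row 1 is [-36, 18], so an eigenvector is (1, 2).
For λ=-4: (A-λI) row 1 is [-27, 18], so an eigenvector is (-2, -3).
General solution: K_1e^(5t)(1,2) + K_2e^(-4t)(-2,-3).
Applying u(0)=1, v(0)=4 gives K_1=5, K_2=2.

u(t) = 5e^(5t) - 4e^(-4t), v(t) = 10e^(5t) - 6e^(-4t)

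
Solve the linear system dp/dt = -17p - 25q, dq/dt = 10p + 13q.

p(t) = -2K_1e^(-2t)sin(5t) - K_1e^(-2t)cos(5t) - K_2e^(-2t)sin(5t) + 2K_2e^(-2t)cos(5t), q(t) = K_1e^(-2t)sin(5t) + K_1e^(-2t)cos(5t) + K_2e^(-2t)sin(5t) - K_2e^(-2t)cos(5t)

Coefficient matrix A = [[-17, -25], [10, 13]].
Characteristic polynomial det(A - λI) = λ^2 + 4λ + 29 = 0.
Eigenvalues λ = -2 ± 5i (complex conjugate pair).
For λ=-2+5i: an eigenvector is (-1,1) - i(-2,1) = (-1 + 2i, 1 - i).
A real fundamental pair from Re and Im of e^((-2+5i)t)v: X_1 = e^(-2t)(cos(5t)·(-1,1) + sin(5t)·(-2,1)), X_2 = e^(-2t)(sin(5t)·(-1,1) - cos(5t)·(-2,1)).
General solution: K_1X_1 + K_2X_2.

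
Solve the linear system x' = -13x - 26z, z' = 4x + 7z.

x(t) = -2C_1e^(-3t)sin(2t) + 3C_1e^(-3t)cos(2t) + 3C_2e^(-3t)sin(2t) + 2C_2e^(-3t)cos(2t), z(t) = C_1e^(-3t)sin(2t) - C_1e^(-3t)cos(2t) - C_2e^(-3t)sin(2t) - C_2e^(-3t)cos(2t)

Coefficient matrix A = [[-13, -26], [4, 7]].
Characteristic polynomial det(A - λI) = λ^2 + 6λ + 13 = 0.
Eigenvalues λ = -3 ± 2i (complex conjugate pair).
For λ=-3+2i: an eigenvector is (3,-1) - i(-2,1) = (3 + 2i, -1 - i).
A real fundamental pair from Re and Im of e^((-3+2i)t)v: X_1 = e^(-3t)(cos(2t)·(3,-1) + sin(2t)·(-2,1)), X_2 = e^(-3t)(sin(2t)·(3,-1) - cos(2t)·(-2,1)).
General solution: C_1X_1 + C_2X_2.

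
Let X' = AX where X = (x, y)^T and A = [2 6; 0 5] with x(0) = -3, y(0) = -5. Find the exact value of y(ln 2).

A = [[2,6],[0,5]]; eigenvalues λ = 5, 2.
Eigenvectors: (-2,-1) for λ=5, (1,0) for λ=2.
From the initial condition, c_1 = 5, c_2 = 7.
y(ln 2) = (5)(2^5)(-1) + (7)(2^2)(0) = -160.

-160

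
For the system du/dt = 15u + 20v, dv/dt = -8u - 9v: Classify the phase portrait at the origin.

unstable spiral

A = [[15,20],[-8,-9]]; det(A-λI) = λ^2 - 6λ + 25.
λ = 3 ± 4i: positive real part.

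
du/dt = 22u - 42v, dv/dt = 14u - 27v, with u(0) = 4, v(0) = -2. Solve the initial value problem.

u(t) = 28e^(t) - 24e^(-6t), v(t) = 14e^(t) - 16e^(-6t)

Coefficient matrix A = [[22, -42], [14, -27]].
Characteristic polynomial det(A - λI) = λ^2 + 5λ - 6 = 0.
Eigenvalues λ = -6, 1.
For λ=-6: (A-λI) row 1 is [28, -42], so an eigenvector is (-3, -2).
For λ=1: (A-λI) row 1 is [21, -42], so an eigenvector is (2, 1).
General solution: K_1e^(-6t)(-3,-2) + K_2e^(t)(2,1).
Applying u(0)=4, v(0)=-2 gives K_1=8, K_2=14.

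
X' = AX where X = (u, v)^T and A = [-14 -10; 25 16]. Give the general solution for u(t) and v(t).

Coefficient matrix A = [[-14, -10], [25, 16]].
Characteristic polynomial det(A - λI) = λ^2 - 2λ + 26 = 0.
Eigenvalues λ = 1 ± 5i (complex conjugate pair).
For λ=1+5i: an eigenvector is (-1,1) - i(1,-2) = (-1 - i, 1 + 2i).
A real fundamental pair from Re and Im of e^((1+5i)t)v: X_1 = e^(t)(cos(5t)·(-1,1) + sin(5t)·(1,-2)), X_2 = e^(t)(sin(5t)·(-1,1) - cos(5t)·(1,-2)).
General solution: K_1X_1 + K_2X_2.

u(t) = K_1e^(t)sin(5t) - K_1e^(t)cos(5t) - K_2e^(t)sin(5t) - K_2e^(t)cos(5t), v(t) = -2K_1e^(t)sin(5t) + K_1e^(t)cos(5t) + K_2e^(t)sin(5t) + 2K_2e^(t)cos(5t)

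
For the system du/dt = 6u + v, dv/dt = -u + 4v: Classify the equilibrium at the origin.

A = [[6,1],[-1,4]]; det(A-λI) = λ^2 - 10λ + 25.
repeated λ = 5 with a single eigenvector.

unstable improper node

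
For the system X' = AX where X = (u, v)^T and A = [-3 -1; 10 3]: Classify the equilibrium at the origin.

center

A = [[-3,-1],[10,3]]; det(A-λI) = λ^2 + 1.
λ = 0 ± i: zero real part.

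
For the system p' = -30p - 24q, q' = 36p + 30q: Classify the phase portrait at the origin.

saddle

A = [[-30,-24],[36,30]]; det(A-λI) = λ^2 - 36.
λ = -6, 6: opposite signs.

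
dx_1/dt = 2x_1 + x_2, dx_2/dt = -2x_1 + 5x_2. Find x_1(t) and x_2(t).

x_1(t) = C_1e^(3t) - C_2e^(4t), x_2(t) = C_1e^(3t) - 2C_2e^(4t)

Coefficient matrix A = [[2, 1], [-2, 5]].
Characteristic polynomial det(A - λI) = λ^2 - 7λ + 12 = 0.
Eigenvalues λ = 3, 4.
For λ=3: (A-λI) row 1 is [-1, 1], so an eigenvector is (1, 1).
For λ=4: (A-λI) row 1 is [-2, 1], so an eigenvector is (-1, -2).
General solution: C_1e^(3t)(1,1) + C_2e^(4t)(-1,-2).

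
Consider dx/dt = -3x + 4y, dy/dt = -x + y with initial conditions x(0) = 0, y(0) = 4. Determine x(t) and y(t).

x(t) = 16te^(-t), y(t) = 8te^(-t) + 4e^(-t)

Coefficient matrix A = [[-3, 4], [-1, 1]].
Characteristic polynomial det(A - λI) = λ^2 + 2λ + 1 = 0.
Single eigenvalue λ = -1 with algebraic multiplicity 2.
Eigenvector v = (2,1); generalized eigenvector w with (A-λI)w=v is (-1,0).
General solution: e^(-t)[K_1·v + K_2·(t·v + w)].
Applying x(0)=0, y(0)=4 gives K_1=4, K_2=8.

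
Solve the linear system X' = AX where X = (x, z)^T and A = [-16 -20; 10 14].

Coefficient matrix A = [[-16, -20], [10, 14]].
Characteristic polynomial det(A - λI) = λ^2 + 2λ - 24 = 0.
Eigenvalues λ = -6, 4.
For λ=-6: (A-λI) row 1 is [-10, -20], so an eigenvector is (2, -1).
For λ=4: (A-λI) row 1 is [-20, -20], so an eigenvector is (-1, 1).
General solution: C_1e^(-6t)(2,-1) + C_2e^(4t)(-1,1).

x(t) = 2C_1e^(-6t) - C_2e^(4t), z(t) = -C_1e^(-6t) + C_2e^(4t)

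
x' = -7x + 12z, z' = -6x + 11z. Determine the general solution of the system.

Coefficient matrix A = [[-7, 12], [-6, 11]].
Characteristic polynomial det(A - λI) = λ^2 - 4λ - 5 = 0.
Eigenvalues λ = -1, 5.
For λ=-1: (A-λI) row 1 is [-6, 12], so an eigenvector is (-2, -1).
For λ=5: (A-λI) row 1 is [-12, 12], so an eigenvector is (-1, -1).
General solution: K_1e^(-t)(-2,-1) + K_2e^(5t)(-1,-1).

x(t) = -2K_1e^(-t) - K_2e^(5t), z(t) = -K_1e^(-t) - K_2e^(5t)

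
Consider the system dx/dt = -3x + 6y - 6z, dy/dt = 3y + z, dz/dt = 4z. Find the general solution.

x(t) = C_1e^(-3t) + C_2e^(3t), y(t) = C_2e^(3t) + C_3e^(4t), z(t) = C_3e^(4t)

Coefficient matrix A = [[-3, 6, -6], [0, 3, 1], [0, 0, 4]].
det(A - λI) = 0 gives eigenvalues λ = -3, 3, 4.
For λ=-3: eigenvector (1,0,0).
For λ=3: eigenvector (1,1,0).
For λ=4: eigenvector (0,1,1).
General solution: C_1e^(-3t)(1,0,0) + C_2e^(3t)(1,1,0) + C_3e^(4t)(0,1,1).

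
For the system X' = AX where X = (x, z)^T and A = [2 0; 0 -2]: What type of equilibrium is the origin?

A = [[2,0],[0,-2]]; det(A-λI) = λ^2 - 4.
λ = -2, 2: opposite signs.

saddle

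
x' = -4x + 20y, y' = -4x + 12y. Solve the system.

x(t) = 2c_1e^(4t)sin(4t) - c_1e^(4t)cos(4t) - c_2e^(4t)sin(4t) - 2c_2e^(4t)cos(4t), y(t) = c_1e^(4t)sin(4t) - c_2e^(4t)cos(4t)

Coefficient matrix A = [[-4, 20], [-4, 12]].
Characteristic polynomial det(A - λI) = λ^2 - 8λ + 32 = 0.
Eigenvalues λ = 4 ± 4i (complex conjugate pair).
For λ=4+4i: an eigenvector is (-1,0) - i(2,1) = (-1 - 2i, 0 - i).
A real fundamental pair from Re and Im of e^((4+4i)t)v: X_1 = e^(4t)(cos(4t)·(-1,0) + sin(4t)·(2,1)), X_2 = e^(4t)(sin(4t)·(-1,0) - cos(4t)·(2,1)).
General solution: c_1X_1 + c_2X_2.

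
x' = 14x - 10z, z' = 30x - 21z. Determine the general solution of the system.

x(t) = -2K_1e^(-t) - K_2e^(-6t), z(t) = -3K_1e^(-t) - 2K_2e^(-6t)

Coefficient matrix A = [[14, -10], [30, -21]].
Characteristic polynomial det(A - λI) = λ^2 + 7λ + 6 = 0.
Eigenvalues λ = -1, -6.
For λ=-1: (A-λI) row 1 is [15, -10], so an eigenvector is (-2, -3).
For λ=-6: (A-λI) row 1 is [20, -10], so an eigenvector is (-1, -2).
General solution: K_1e^(-t)(-2,-3) + K_2e^(-6t)(-1,-2).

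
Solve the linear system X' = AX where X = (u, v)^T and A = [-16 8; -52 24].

Coefficient matrix A = [[-16, 8], [-52, 24]].
Characteristic polynomial det(A - λI) = λ^2 - 8λ + 32 = 0.
Eigenvalues λ = 4 ± 4i (complex conjugate pair).
For λ=4+4i: an eigenvector is (-1,-3) - i(-1,-2) = (-1 + i, -3 + 2i).
A real fundamental pair from Re and Im of e^((4+4i)t)v: X_1 = e^(4t)(cos(4t)·(-1,-3) + sin(4t)·(-1,-2)), X_2 = e^(4t)(sin(4t)·(-1,-3) - cos(4t)·(-1,-2)).
General solution: C_1X_1 + C_2X_2.

u(t) = -C_1e^(4t)sin(4t) - C_1e^(4t)cos(4t) - C_2e^(4t)sin(4t) + C_2e^(4t)cos(4t), v(t) = -2C_1e^(4t)sin(4t) - 3C_1e^(4t)cos(4t) - 3C_2e^(4t)sin(4t) + 2C_2e^(4t)cos(4t)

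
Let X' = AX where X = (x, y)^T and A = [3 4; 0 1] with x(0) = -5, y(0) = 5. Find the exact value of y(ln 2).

A = [[3,4],[0,1]]; eigenvalues λ = 1, 3.
Eigenvectors: (-2,1) for λ=1, (1,0) for λ=3.
From the initial condition, c_1 = 5, c_2 = 5.
y(ln 2) = (5)(2^1)(1) + (5)(2^3)(0) = 10.

10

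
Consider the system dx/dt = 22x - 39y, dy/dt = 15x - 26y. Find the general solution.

x(t) = -2c_1e^(-2t)sin(3t) + 3c_1e^(-2t)cos(3t) + 3c_2e^(-2t)sin(3t) + 2c_2e^(-2t)cos(3t), y(t) = -c_1e^(-2t)sin(3t) + 2c_1e^(-2t)cos(3t) + 2c_2e^(-2t)sin(3t) + c_2e^(-2t)cos(3t)

Coefficient matrix A = [[22, -39], [15, -26]].
Characteristic polynomial det(A - λI) = λ^2 + 4λ + 13 = 0.
Eigenvalues λ = -2 ± 3i (complex conjugate pair).
For λ=-2+3i: an eigenvector is (3,2) - i(-2,-1) = (3 + 2i, 2 + i).
A real fundamental pair from Re and Im of e^((-2+3i)t)v: X_1 = e^(-2t)(cos(3t)·(3,2) + sin(3t)·(-2,-1)), X_2 = e^(-2t)(sin(3t)·(3,2) - cos(3t)·(-2,-1)).
General solution: c_1X_1 + c_2X_2.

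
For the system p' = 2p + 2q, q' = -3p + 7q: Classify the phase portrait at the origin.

unstable node

A = [[2,2],[-3,7]]; det(A-λI) = λ^2 - 9λ + 20.
λ = 5, 4: both positive.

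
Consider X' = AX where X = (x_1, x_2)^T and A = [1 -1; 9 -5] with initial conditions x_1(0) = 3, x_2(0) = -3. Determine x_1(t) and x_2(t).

Coefficient matrix A = [[1, -1], [9, -5]].
Characteristic polynomial det(A - λI) = λ^2 + 4λ + 4 = 0.
Single eigenvalue λ = -2 with algebraic multiplicity 2.
Eigenvector v = (-1,-3); generalized eigenvector w with (A-λI)w=v is (0,1).
General solution: e^(-2t)[C_1·v + C_2·(t·v + w)].
Applying x_1(0)=3, x_2(0)=-3 gives C_1=-3, C_2=-12.

x_1(t) = 12te^(-2t) + 3e^(-2t), x_2(t) = 36te^(-2t) - 3e^(-2t)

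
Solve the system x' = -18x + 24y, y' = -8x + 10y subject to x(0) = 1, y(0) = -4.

Coefficient matrix A = [[-18, 24], [-8, 10]].
Characteristic polynomial det(A - λI) = λ^2 + 8λ + 12 = 0.
Eigenvalues λ = -2, -6.
For λ=-2: (A-λI) row 1 is [-16, 24], so an eigenvector is (-3, -2).
For λ=-6: (A-λI) row 1 is [-12, 24], so an eigenvector is (2, 1).
General solution: c_1e^(-2t)(-3,-2) + c_2e^(-6t)(2,1).
Applying x(0)=1, y(0)=-4 gives c_1=9, c_2=14.

x(t) = -27e^(-2t) + 28e^(-6t), y(t) = -18e^(-2t) + 14e^(-6t)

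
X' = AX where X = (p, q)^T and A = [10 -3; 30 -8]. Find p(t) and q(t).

Coefficient matrix A = [[10, -3], [30, -8]].
Characteristic polynomial det(A - λI) = λ^2 - 2λ + 10 = 0.
Eigenvalues λ = 1 ± 3i (complex conjugate pair).
For λ=1+3i: an eigenvector is (-1,-3) - i(0,-1) = (-1, -3 + i).
A real fundamental pair from Re and Im of e^((1+3i)t)v: X_1 = e^(t)(cos(3t)·(-1,-3) + sin(3t)·(0,-1)), X_2 = e^(t)(sin(3t)·(-1,-3) - cos(3t)·(0,-1)).
General solution: K_1X_1 + K_2X_2.

p(t) = -K_1e^(t)cos(3t) - K_2e^(t)sin(3t), q(t) = -K_1e^(t)sin(3t) - 3K_1e^(t)cos(3t) - 3K_2e^(t)sin(3t) + K_2e^(t)cos(3t)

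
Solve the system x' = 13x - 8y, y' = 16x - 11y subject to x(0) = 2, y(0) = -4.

Coefficient matrix A = [[13, -8], [16, -11]].
Characteristic polynomial det(A - λI) = λ^2 - 2λ - 15 = 0.
Eigenvalues λ = 5, -3.
For λ=5: (A-λI) row 1 is [8, -8], so an eigenvector is (-1, -1).
For λ=-3: (A-λI) row 1 is [16, -8], so an eigenvector is (-1, -2).
General solution: C_1e^(5t)(-1,-1) + C_2e^(-3t)(-1,-2).
Applying x(0)=2, y(0)=-4 gives C_1=-8, C_2=6.

x(t) = 8e^(5t) - 6e^(-3t), y(t) = 8e^(5t) - 12e^(-3t)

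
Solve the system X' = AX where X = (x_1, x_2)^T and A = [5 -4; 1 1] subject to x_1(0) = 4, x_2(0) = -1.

x_1(t) = 12te^(3t) + 4e^(3t), x_2(t) = 6te^(3t) - e^(3t)

Coefficient matrix A = [[5, -4], [1, 1]].
Characteristic polynomial det(A - λI) = λ^2 - 6λ + 9 = 0.
Single eigenvalue λ = 3 with algebraic multiplicity 2.
Eigenvector v = (2,1); generalized eigenvector w with (A-λI)w=v is (-3,-2).
General solution: e^(3t)[C_1·v + C_2·(t·v + w)].
Applying x_1(0)=4, x_2(0)=-1 gives C_1=11, C_2=6.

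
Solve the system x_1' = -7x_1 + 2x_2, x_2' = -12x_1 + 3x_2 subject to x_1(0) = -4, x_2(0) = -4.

Coefficient matrix A = [[-7, 2], [-12, 3]].
Characteristic polynomial det(A - λI) = λ^2 + 4λ + 3 = 0.
Eigenvalues λ = -3, -1.
For λ=-3: (A-λI) row 1 is [-4, 2], so an eigenvector is (-1, -2).
For λ=-1: (A-λI) row 1 is [-6, 2], so an eigenvector is (1, 3).
General solution: c_1e^(-3t)(-1,-2) + c_2e^(-t)(1,3).
Applying x_1(0)=-4, x_2(0)=-4 gives c_1=8, c_2=4.

x_1(t) = 4e^(-t) - 8e^(-3t), x_2(t) = 12e^(-t) - 16e^(-3t)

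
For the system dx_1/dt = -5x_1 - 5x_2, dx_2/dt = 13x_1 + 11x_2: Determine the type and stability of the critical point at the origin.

A = [[-5,-5],[13,11]]; det(A-λI) = λ^2 - 6λ + 10.
λ = 3 ± i: positive real part.

unstable spiral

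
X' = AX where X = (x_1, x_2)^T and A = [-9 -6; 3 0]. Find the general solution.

Coefficient matrix A = [[-9, -6], [3, 0]].
Characteristic polynomial det(A - λI) = λ^2 + 9λ + 18 = 0.
Eigenvalues λ = -3, -6.
For λ=-3: (A-λI) row 1 is [-6, -6], so an eigenvector is (-1, 1).
For λ=-6: (A-λI) row 1 is [-3, -6], so an eigenvector is (2, -1).
General solution: K_1e^(-3t)(-1,1) + K_2e^(-6t)(2,-1).

x_1(t) = -K_1e^(-3t) + 2K_2e^(-6t), x_2(t) = K_1e^(-3t) - K_2e^(-6t)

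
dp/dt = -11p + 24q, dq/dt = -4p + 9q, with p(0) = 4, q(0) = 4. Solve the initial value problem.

p(t) = 16e^(t) - 12e^(-3t), q(t) = 8e^(t) - 4e^(-3t)

Coefficient matrix A = [[-11, 24], [-4, 9]].
Characteristic polynomial det(A - λI) = λ^2 + 2λ - 3 = 0.
Eigenvalues λ = -3, 1.
For λ=-3: (A-λI) row 1 is [-8, 24], so an eigenvector is (-3, -1).
For λ=1: (A-λI) row 1 is [-12, 24], so an eigenvector is (-2, -1).
General solution: c_1e^(-3t)(-3,-1) + c_2e^(t)(-2,-1).
Applying p(0)=4, q(0)=4 gives c_1=4, c_2=-8.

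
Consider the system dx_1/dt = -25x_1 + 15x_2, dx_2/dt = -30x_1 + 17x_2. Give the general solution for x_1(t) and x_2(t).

Coefficient matrix A = [[-25, 15], [-30, 17]].
Characteristic polynomial det(A - λI) = λ^2 + 8λ + 25 = 0.
Eigenvalues λ = -4 ± 3i (complex conjugate pair).
For λ=-4+3i: an eigenvector is (-2,-3) - i(-1,-1) = (-2 + i, -3 + i).
A real fundamental pair from Re and Im of e^((-4+3i)t)v: X_1 = e^(-4t)(cos(3t)·(-2,-3) + sin(3t)·(-1,-1)), X_2 = e^(-4t)(sin(3t)·(-2,-3) - cos(3t)·(-1,-1)).
General solution: c_1X_1 + c_2X_2.

x_1(t) = -c_1e^(-4t)sin(3t) - 2c_1e^(-4t)cos(3t) - 2c_2e^(-4t)sin(3t) + c_2e^(-4t)cos(3t), x_2(t) = -c_1e^(-4t)sin(3t) - 3c_1e^(-4t)cos(3t) - 3c_2e^(-4t)sin(3t) + c_2e^(-4t)cos(3t)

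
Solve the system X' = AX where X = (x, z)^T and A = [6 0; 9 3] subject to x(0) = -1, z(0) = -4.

x(t) = -e^(6t), z(t) = -3e^(6t) - e^(3t)

Coefficient matrix A = [[6, 0], [9, 3]].
Characteristic polynomial det(A - λI) = λ^2 - 9λ + 18 = 0.
Eigenvalues λ = 3, 6.
For λ=3: (A-λI) row 1 is [3, 0], so an eigenvector is (0, 1).
For λ=6: (A-λI) row 2 is [9, -3], so an eigenvector is (1, 3).
General solution: C_1e^(3t)(0,1) + C_2e^(6t)(1,3).
Applying x(0)=-1, z(0)=-4 gives C_1=-1, C_2=-1.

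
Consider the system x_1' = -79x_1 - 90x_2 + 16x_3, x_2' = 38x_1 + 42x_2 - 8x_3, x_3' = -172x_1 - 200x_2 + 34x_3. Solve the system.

Coefficient matrix A = [[-79, -90, 16], [38, 42, -8], [-172, -200, 34]].
det(A - λI) = 0 gives eigenvalues λ = -3, -2, 2.
For λ=-3: eigenvector (13,-6,28).
For λ=-2: eigenvector (-2,1,-4).
For λ=2: eigenvector (4,-2,9).
General solution: K_1e^(-3t)(13,-6,28) + K_2e^(-2t)(-2,1,-4) + K_3e^(2t)(4,-2,9).

x_1(t) = 13K_1e^(-3t) - 2K_2e^(-2t) + 4K_3e^(2t), x_2(t) = -6K_1e^(-3t) + K_2e^(-2t) - 2K_3e^(2t), x_3(t) = 28K_1e^(-3t) - 4K_2e^(-2t) + 9K_3e^(2t)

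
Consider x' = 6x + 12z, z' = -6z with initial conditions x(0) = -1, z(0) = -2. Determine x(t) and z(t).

Coefficient matrix A = [[6, 12], [0, -6]].
Characteristic polynomial det(A - λI) = λ^2 - 36 = 0.
Eigenvalues λ = 6, -6.
For λ=6: (A-λI) row 1 is [0, 12], so an eigenvector is (-1, 0).
For λ=-6: (A-λI) row 1 is [12, 12], so an eigenvector is (-1, 1).
General solution: C_1e^(6t)(-1,0) + C_2e^(-6t)(-1,1).
Applying x(0)=-1, z(0)=-2 gives C_1=3, C_2=-2.

x(t) = -3e^(6t) + 2e^(-6t), z(t) = -2e^(-6t)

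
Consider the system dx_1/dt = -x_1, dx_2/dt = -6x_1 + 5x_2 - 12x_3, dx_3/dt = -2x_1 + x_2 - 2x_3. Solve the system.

x_1(t) = K_1e^(-t), x_2(t) = 3K_1e^(-t) + 3K_2e^(t) + 4K_3e^(2t), x_3(t) = K_1e^(-t) + K_2e^(t) + K_3e^(2t)

Coefficient matrix A = [[-1, 0, 0], [-6, 5, -12], [-2, 1, -2]].
det(A - λI) = 0 gives eigenvalues λ = -1, 1, 2.
For λ=-1: eigenvector (1,3,1).
For λ=1: eigenvector (0,3,1).
For λ=2: eigenvector (0,4,1).
General solution: K_1e^(-t)(1,3,1) + K_2e^(t)(0,3,1) + K_3e^(2t)(0,4,1).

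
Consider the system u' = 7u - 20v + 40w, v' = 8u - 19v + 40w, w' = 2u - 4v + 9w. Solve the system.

u(t) = 5c_1e^(-t) + 2c_2e^(-3t), v(t) = c_2e^(-3t) + 2c_3e^(t), w(t) = -c_1e^(-t) + c_3e^(t)

Coefficient matrix A = [[7, -20, 40], [8, -19, 40], [2, -4, 9]].
det(A - λI) = 0 gives eigenvalues λ = -1, -3, 1.
For λ=-1: eigenvector (5,0,-1).
For λ=-3: eigenvector (2,1,0).
For λ=1: eigenvector (0,2,1).
General solution: c_1e^(-t)(5,0,-1) + c_2e^(-3t)(2,1,0) + c_3e^(t)(0,2,1).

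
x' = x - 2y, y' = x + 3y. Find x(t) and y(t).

Coefficient matrix A = [[1, -2], [1, 3]].
Characteristic polynomial det(A - λI) = λ^2 - 4λ + 5 = 0.
Eigenvalues λ = 2 ± i (complex conjugate pair).
For λ=2+i: an eigenvector is (1,0) - i(-1,1) = (1 + i, 0 - i).
A real fundamental pair from Re and Im of e^((2+i)t)v: X_1 = e^(2t)(cos(t)·(1,0) + sin(t)·(-1,1)), X_2 = e^(2t)(sin(t)·(1,0) - cos(t)·(-1,1)).
General solution: c_1X_1 + c_2X_2.

x(t) = -c_1e^(2t)sin(t) + c_1e^(2t)cos(t) + c_2e^(2t)sin(t) + c_2e^(2t)cos(t), y(t) = c_1e^(2t)sin(t) - c_2e^(2t)cos(t)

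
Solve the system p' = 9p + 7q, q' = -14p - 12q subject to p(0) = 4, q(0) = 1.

p(t) = 9e^(2t) - 5e^(-5t), q(t) = -9e^(2t) + 10e^(-5t)

Coefficient matrix A = [[9, 7], [-14, -12]].
Characteristic polynomial det(A - λI) = λ^2 + 3λ - 10 = 0.
Eigenvalues λ = -5, 2.
For λ=-5: (A-λI) row 1 is [14, 7], so an eigenvector is (1, -2).
For λ=2: (A-λI) row 1 is [7, 7], so an eigenvector is (1, -1).
General solution: c_1e^(-5t)(1,-2) + c_2e^(2t)(1,-1).
Applying p(0)=4, q(0)=1 gives c_1=-5, c_2=9.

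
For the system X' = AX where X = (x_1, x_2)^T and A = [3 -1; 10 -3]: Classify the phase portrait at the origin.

center

A = [[3,-1],[10,-3]]; det(A-λI) = λ^2 + 1.
λ = 0 ± i: zero real part.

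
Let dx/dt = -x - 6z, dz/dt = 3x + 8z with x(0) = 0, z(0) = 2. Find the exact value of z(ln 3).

A = [[-1,-6],[3,8]]; eigenvalues λ = 2, 5.
Eigenvectors: (-2,1) for λ=2, (1,-1) for λ=5.
From the initial condition, c_1 = -2, c_2 = -4.
z(ln 3) = (-2)(3^2)(1) + (-4)(3^5)(-1) = 954.

954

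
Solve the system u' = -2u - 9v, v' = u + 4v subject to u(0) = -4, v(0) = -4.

Coefficient matrix A = [[-2, -9], [1, 4]].
Characteristic polynomial det(A - λI) = λ^2 - 2λ + 1 = 0.
Single eigenvalue λ = 1 with algebraic multiplicity 2.
Eigenvector v = (-3,1); generalized eigenvector w with (A-λI)w=v is (-2,1).
General solution: e^(t)[K_1·v + K_2·(t·v + w)].
Applying u(0)=-4, v(0)=-4 gives K_1=12, K_2=-16.

u(t) = 48te^(t) - 4e^(t), v(t) = -16te^(t) - 4e^(t)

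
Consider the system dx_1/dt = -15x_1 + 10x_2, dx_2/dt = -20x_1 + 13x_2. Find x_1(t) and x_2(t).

x_1(t) = -c_1e^(-t)sin(2t) - 2c_1e^(-t)cos(2t) - 2c_2e^(-t)sin(2t) + c_2e^(-t)cos(2t), x_2(t) = -c_1e^(-t)sin(2t) - 3c_1e^(-t)cos(2t) - 3c_2e^(-t)sin(2t) + c_2e^(-t)cos(2t)

Coefficient matrix A = [[-15, 10], [-20, 13]].
Characteristic polynomial det(A - λI) = λ^2 + 2λ + 5 = 0.
Eigenvalues λ = -1 ± 2i (complex conjugate pair).
For λ=-1+2i: an eigenvector is (-2,-3) - i(-1,-1) = (-2 + i, -3 + i).
A real fundamental pair from Re and Im of e^((-1+2i)t)v: X_1 = e^(-t)(cos(2t)·(-2,-3) + sin(2t)·(-1,-1)), X_2 = e^(-t)(sin(2t)·(-2,-3) - cos(2t)·(-1,-1)).
General solution: c_1X_1 + c_2X_2.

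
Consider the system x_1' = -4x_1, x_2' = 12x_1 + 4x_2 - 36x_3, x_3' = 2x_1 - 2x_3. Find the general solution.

x_1(t) = c_2e^(-4t), x_2(t) = c_1e^(4t) - 6c_2e^(-4t) + 6c_3e^(-2t), x_3(t) = -c_2e^(-4t) + c_3e^(-2t)

Coefficient matrix A = [[-4, 0, 0], [12, 4, -36], [2, 0, -2]].
det(A - λI) = 0 gives eigenvalues λ = 4, -4, -2.
For λ=4: eigenvector (0,1,0).
For λ=-4: eigenvector (1,-6,-1).
For λ=-2: eigenvector (0,6,1).
General solution: c_1e^(4t)(0,1,0) + c_2e^(-4t)(1,-6,-1) + c_3e^(-2t)(0,6,1).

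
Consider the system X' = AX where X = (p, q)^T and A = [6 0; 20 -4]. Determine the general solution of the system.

p(t) = c_2e^(6t), q(t) = -c_1e^(-4t) + 2c_2e^(6t)

Coefficient matrix A = [[6, 0], [20, -4]].
Characteristic polynomial det(A - λI) = λ^2 - 2λ - 24 = 0.
Eigenvalues λ = -4, 6.
For λ=-4: (A-λI) row 1 is [10, 0], so an eigenvector is (0, -1).
For λ=6: (A-λI) row 2 is [20, -10], so an eigenvector is (1, 2).
General solution: c_1e^(-4t)(0,-1) + c_2e^(6t)(1,2).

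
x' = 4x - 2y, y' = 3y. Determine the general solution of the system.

Coefficient matrix A = [[4, -2], [0, 3]].
Characteristic polynomial det(A - λI) = λ^2 - 7λ + 12 = 0.
Eigenvalues λ = 4, 3.
For λ=4: (A-λI) row 1 is [0, -2], so an eigenvector is (1, 0).
For λ=3: (A-λI) row 1 is [1, -2], so an eigenvector is (-2, -1).
General solution: c_1e^(4t)(1,0) + c_2e^(3t)(-2,-1).

x(t) = c_1e^(4t) - 2c_2e^(3t), y(t) = -c_2e^(3t)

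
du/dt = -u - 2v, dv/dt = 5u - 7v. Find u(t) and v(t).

u(t) = -C_1e^(-4t)sin(t) + C_1e^(-4t)cos(t) + C_2e^(-4t)sin(t) + C_2e^(-4t)cos(t), v(t) = -C_1e^(-4t)sin(t) + 2C_1e^(-4t)cos(t) + 2C_2e^(-4t)sin(t) + C_2e^(-4t)cos(t)

Coefficient matrix A = [[-1, -2], [5, -7]].
Characteristic polynomial det(A - λI) = λ^2 + 8λ + 17 = 0.
Eigenvalues λ = -4 ± i (complex conjugate pair).
For λ=-4+i: an eigenvector is (1,2) - i(-1,-1) = (1 + i, 2 + i).
A real fundamental pair from Re and Im of e^((-4+i)t)v: X_1 = e^(-4t)(cos(t)·(1,2) + sin(t)·(-1,-1)), X_2 = e^(-4t)(sin(t)·(1,2) - cos(t)·(-1,-1)).
General solution: C_1X_1 + C_2X_2.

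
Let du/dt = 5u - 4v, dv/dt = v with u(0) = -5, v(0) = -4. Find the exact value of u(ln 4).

A = [[5,-4],[0,1]]; eigenvalues λ = 5, 1.
Eigenvectors: (-1,0) for λ=5, (1,1) for λ=1.
From the initial condition, c_1 = 1, c_2 = -4.
u(ln 4) = (1)(4^5)(-1) + (-4)(4^1)(1) = -1040.

-1040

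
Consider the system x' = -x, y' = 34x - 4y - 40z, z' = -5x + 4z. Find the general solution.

x(t) = K_2e^(-t), y(t) = K_1e^(-4t) - 2K_2e^(-t) - 5K_3e^(4t), z(t) = K_2e^(-t) + K_3e^(4t)

Coefficient matrix A = [[-1, 0, 0], [34, -4, -40], [-5, 0, 4]].
det(A - λI) = 0 gives eigenvalues λ = -4, -1, 4.
For λ=-4: eigenvector (0,1,0).
For λ=-1: eigenvector (1,-2,1).
For λ=4: eigenvector (0,-5,1).
General solution: K_1e^(-4t)(0,1,0) + K_2e^(-t)(1,-2,1) + K_3e^(4t)(0,-5,1).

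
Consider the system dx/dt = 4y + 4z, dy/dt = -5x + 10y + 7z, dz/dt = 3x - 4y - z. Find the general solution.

x(t) = C_2e^(4t) - 2C_3e^(2t), y(t) = C_1e^(3t) + 2C_2e^(4t) - 3C_3e^(2t), z(t) = -C_1e^(3t) - C_2e^(4t) + 2C_3e^(2t)

Coefficient matrix A = [[0, 4, 4], [-5, 10, 7], [3, -4, -1]].
det(A - λI) = 0 gives eigenvalues λ = 3, 4, 2.
For λ=3: eigenvector (0,1,-1).
For λ=4: eigenvector (1,2,-1).
For λ=2: eigenvector (-2,-3,2).
General solution: C_1e^(3t)(0,1,-1) + C_2e^(4t)(1,2,-1) + C_3e^(2t)(-2,-3,2).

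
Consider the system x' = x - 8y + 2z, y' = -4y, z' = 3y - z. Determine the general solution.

Coefficient matrix A = [[1, -8, 2], [0, -4, 0], [0, 3, -1]].
det(A - λI) = 0 gives eigenvalues λ = -4, -1, 1.
For λ=-4: eigenvector (-2,-1,1).
For λ=-1: eigenvector (-1,0,1).
For λ=1: eigenvector (1,0,0).
General solution: c_1e^(-4t)(-2,-1,1) + c_2e^(-t)(-1,0,1) + c_3e^(t)(1,0,0).

x(t) = -2c_1e^(-4t) - c_2e^(-t) + c_3e^(t), y(t) = -c_1e^(-4t), z(t) = c_1e^(-4t) + c_2e^(-t)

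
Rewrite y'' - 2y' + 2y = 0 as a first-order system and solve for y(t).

y(t) = C_1e^(t)cos(t) + C_2e^(t)sin(t)

Let x_1 = y, x_2 = y'. Then x_1' = x_2 and x_2' = -2x_1 + 2x_2.
A = [[0,1],[-2,2]]; det(A-λI) = λ^2 - 2λ + 2.
Eigenvalues λ = 1 ± i.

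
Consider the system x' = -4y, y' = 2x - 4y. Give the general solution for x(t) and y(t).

Coefficient matrix A = [[0, -4], [2, -4]].
Characteristic polynomial det(A - λI) = λ^2 + 4λ + 8 = 0.
Eigenvalues λ = -2 ± 2i (complex conjugate pair).
For λ=-2+2i: an eigenvector is (-1,-1) - i(1,0) = (-1 - i, -1).
A real fundamental pair from Re and Im of e^((-2+2i)t)v: X_1 = e^(-2t)(cos(2t)·(-1,-1) + sin(2t)·(1,0)), X_2 = e^(-2t)(sin(2t)·(-1,-1) - cos(2t)·(1,0)).
General solution: c_1X_1 + c_2X_2.

x(t) = c_1e^(-2t)sin(2t) - c_1e^(-2t)cos(2t) - c_2e^(-2t)sin(2t) - c_2e^(-2t)cos(2t), y(t) = -c_1e^(-2t)cos(2t) - c_2e^(-2t)sin(2t)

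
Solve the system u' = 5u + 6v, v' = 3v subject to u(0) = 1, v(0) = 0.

u(t) = e^(5t), v(t) = 0

Coefficient matrix A = [[5, 6], [0, 3]].
Characteristic polynomial det(A - λI) = λ^2 - 8λ + 15 = 0.
Eigenvalues λ = 3, 5.
For λ=3: (A-λI) row 1 is [2, 6], so an eigenvector is (3, -1).
For λ=5: (A-λI) row 1 is [0, 6], so an eigenvector is (1, 0).
General solution: K_1e^(3t)(3,-1) + K_2e^(5t)(1,0).
Applying u(0)=1, v(0)=0 gives K_1=0, K_2=1.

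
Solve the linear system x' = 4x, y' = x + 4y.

Coefficient matrix A = [[4, 0], [1, 4]].
Characteristic polynomial det(A - λI) = λ^2 - 8λ + 16 = 0.
Single eigenvalue λ = 4 with algebraic multiplicity 2.
Eigenvector v = (0,-1); generalized eigenvector w with (A-λI)w=v is (-1,3).
General solution: e^(4t)[K_1·v + K_2·(t·v + w)].

x(t) = -K_2e^(4t), y(t) = -K_1e^(4t) - K_2te^(4t) + 3K_2e^(4t)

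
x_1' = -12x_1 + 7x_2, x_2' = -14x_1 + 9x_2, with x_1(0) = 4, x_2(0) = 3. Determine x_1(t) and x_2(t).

x_1(t) = -e^(2t) + 5e^(-5t), x_2(t) = -2e^(2t) + 5e^(-5t)

Coefficient matrix A = [[-12, 7], [-14, 9]].
Characteristic polynomial det(A - λI) = λ^2 + 3λ - 10 = 0.
Eigenvalues λ = -5, 2.
For λ=-5: (A-λI) row 1 is [-7, 7], so an eigenvector is (-1, -1).
For λ=2: (A-λI) row 1 is [-14, 7], so an eigenvector is (1, 2).
General solution: C_1e^(-5t)(-1,-1) + C_2e^(2t)(1,2).
Applying x_1(0)=4, x_2(0)=3 gives C_1=-5, C_2=-1.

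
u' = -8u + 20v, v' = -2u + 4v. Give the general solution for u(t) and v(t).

Coefficient matrix A = [[-8, 20], [-2, 4]].
Characteristic polynomial det(A - λI) = λ^2 + 4λ + 8 = 0.
Eigenvalues λ = -2 ± 2i (complex conjugate pair).
For λ=-2+2i: an eigenvector is (3,1) - i(1,0) = (3 - i, 1).
A real fundamental pair from Re and Im of e^((-2+2i)t)v: X_1 = e^(-2t)(cos(2t)·(3,1) + sin(2t)·(1,0)), X_2 = e^(-2t)(sin(2t)·(3,1) - cos(2t)·(1,0)).
General solution: c_1X_1 + c_2X_2.

u(t) = c_1e^(-2t)sin(2t) + 3c_1e^(-2t)cos(2t) + 3c_2e^(-2t)sin(2t) - c_2e^(-2t)cos(2t), v(t) = c_1e^(-2t)cos(2t) + c_2e^(-2t)sin(2t)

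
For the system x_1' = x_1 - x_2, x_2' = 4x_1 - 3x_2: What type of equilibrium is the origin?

stable improper node

A = [[1,-1],[4,-3]]; det(A-λI) = λ^2 + 2λ + 1.
repeated λ = -1 with a single eigenvector.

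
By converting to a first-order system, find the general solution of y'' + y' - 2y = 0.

y(t) = c_1e^(t) + c_2e^(-2t)

Let x_1 = y, x_2 = y'. Then x_1' = x_2 and x_2' = 2x_1 - x_2.
A = [[0,1],[2,-1]]; det(A-λI) = λ^2 + λ - 2.
Eigenvalues λ = 1, -2 with eigenvectors (1,1), (1,-2).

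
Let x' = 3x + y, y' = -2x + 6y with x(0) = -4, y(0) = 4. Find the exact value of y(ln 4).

A = [[3,1],[-2,6]]; eigenvalues λ = 4, 5.
Eigenvectors: (1,1) for λ=4, (1,2) for λ=5.
From the initial condition, c_1 = -12, c_2 = 8.
y(ln 4) = (-12)(4^4)(1) + (8)(4^5)(2) = 13312.

13312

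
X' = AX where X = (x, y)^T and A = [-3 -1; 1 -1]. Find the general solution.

Coefficient matrix A = [[-3, -1], [1, -1]].
Characteristic polynomial det(A - λI) = λ^2 + 4λ + 4 = 0.
Single eigenvalue λ = -2 with algebraic multiplicity 2.
Eigenvector v = (-1,1); generalized eigenvector w with (A-λI)w=v is (2,-1).
General solution: e^(-2t)[c_1·v + c_2·(t·v + w)].

x(t) = -c_1e^(-2t) - c_2te^(-2t) + 2c_2e^(-2t), y(t) = c_1e^(-2t) + c_2te^(-2t) - c_2e^(-2t)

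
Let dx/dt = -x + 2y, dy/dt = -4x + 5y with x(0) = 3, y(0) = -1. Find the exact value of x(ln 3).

A = [[-1,2],[-4,5]]; eigenvalues λ = 3, 1.
Eigenvectors: (-1,-2) for λ=3, (-1,-1) for λ=1.
From the initial condition, c_1 = 4, c_2 = -7.
x(ln 3) = (4)(3^3)(-1) + (-7)(3^1)(-1) = -87.

-87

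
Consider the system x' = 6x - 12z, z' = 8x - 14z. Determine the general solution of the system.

x(t) = -c_1e^(-6t) + 3c_2e^(-2t), z(t) = -c_1e^(-6t) + 2c_2e^(-2t)

Coefficient matrix A = [[6, -12], [8, -14]].
Characteristic polynomial det(A - λI) = λ^2 + 8λ + 12 = 0.
Eigenvalues λ = -6, -2.
For λ=-6: (A-λI) row 1 is [12, -12], so an eigenvector is (-1, -1).
For λ=-2: (A-λI) row 1 is [8, -12], so an eigenvector is (3, 2).
General solution: c_1e^(-6t)(-1,-1) + c_2e^(-2t)(3,2).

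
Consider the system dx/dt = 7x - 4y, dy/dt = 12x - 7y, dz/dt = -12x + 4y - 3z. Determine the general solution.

Coefficient matrix A = [[7, -4, 0], [12, -7, 0], [-12, 4, -3]].
det(A - λI) = 0 gives eigenvalues λ = -1, -3, 1.
For λ=-1: eigenvector (1,2,-2).
For λ=-3: eigenvector (0,0,1).
For λ=1: eigenvector (-2,-3,3).
General solution: C_1e^(-t)(1,2,-2) + C_2e^(-3t)(0,0,1) + C_3e^(t)(-2,-3,3).

x(t) = C_1e^(-t) - 2C_3e^(t), y(t) = 2C_1e^(-t) - 3C_3e^(t), z(t) = -2C_1e^(-t) + C_2e^(-3t) + 3C_3e^(t)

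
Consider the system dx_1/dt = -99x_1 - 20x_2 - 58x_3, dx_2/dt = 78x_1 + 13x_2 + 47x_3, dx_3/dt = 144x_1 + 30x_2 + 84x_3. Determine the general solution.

x_1(t) = c_1e^(-3t) + 2c_2e^(-2t) - 4c_3e^(3t), x_2(t) = c_1e^(-3t) - c_2e^(-2t) + 3c_3e^(3t), x_3(t) = -2c_1e^(-3t) - 3c_2e^(-2t) + 6c_3e^(3t)

Coefficient matrix A = [[-99, -20, -58], [78, 13, 47], [144, 30, 84]].
det(A - λI) = 0 gives eigenvalues λ = -3, -2, 3.
For λ=-3: eigenvector (1,1,-2).
For λ=-2: eigenvector (2,-1,-3).
For λ=3: eigenvector (-4,3,6).
General solution: c_1e^(-3t)(1,1,-2) + c_2e^(-2t)(2,-1,-3) + c_3e^(3t)(-4,3,6).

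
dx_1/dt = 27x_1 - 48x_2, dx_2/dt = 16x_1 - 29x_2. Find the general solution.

x_1(t) = -2K_1e^(3t) - 3K_2e^(-5t), x_2(t) = -K_1e^(3t) - 2K_2e^(-5t)

Coefficient matrix A = [[27, -48], [16, -29]].
Characteristic polynomial det(A - λI) = λ^2 + 2λ - 15 = 0.
Eigenvalues λ = 3, -5.
For λ=3: (A-λI) row 1 is [24, -48], so an eigenvector is (-2, -1).
For λ=-5: (A-λI) row 1 is [32, -48], so an eigenvector is (-3, -2).
General solution: K_1e^(3t)(-2,-1) + K_2e^(-5t)(-3,-2).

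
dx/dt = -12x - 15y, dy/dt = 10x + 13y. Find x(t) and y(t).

Coefficient matrix A = [[-12, -15], [10, 13]].
Characteristic polynomial det(A - λI) = λ^2 - λ - 6 = 0.
Eigenvalues λ = -2, 3.
For λ=-2: (A-λI) row 1 is [-10, -15], so an eigenvector is (-3, 2).
For λ=3: (A-λI) row 1 is [-15, -15], so an eigenvector is (-1, 1).
General solution: K_1e^(-2t)(-3,2) + K_2e^(3t)(-1,1).

x(t) = -3K_1e^(-2t) - K_2e^(3t), y(t) = 2K_1e^(-2t) + K_2e^(3t)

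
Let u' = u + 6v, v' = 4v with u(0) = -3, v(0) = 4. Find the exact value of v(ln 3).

A = [[1,6],[0,4]]; eigenvalues λ = 4, 1.
Eigenvectors: (-2,-1) for λ=4, (-1,0) for λ=1.
From the initial condition, c_1 = -4, c_2 = 11.
v(ln 3) = (-4)(3^4)(-1) + (11)(3^1)(0) = 324.

324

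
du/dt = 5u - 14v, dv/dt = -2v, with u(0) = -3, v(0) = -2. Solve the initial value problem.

u(t) = e^(5t) - 4e^(-2t), v(t) = -2e^(-2t)

Coefficient matrix A = [[5, -14], [0, -2]].
Characteristic polynomial det(A - λI) = λ^2 - 3λ - 10 = 0.
Eigenvalues λ = 5, -2.
For λ=5: (A-λI) row 1 is [0, -14], so an eigenvector is (-1, 0).
For λ=-2: (A-λI) row 1 is [7, -14], so an eigenvector is (-2, -1).
General solution: K_1e^(5t)(-1,0) + K_2e^(-2t)(-2,-1).
Applying u(0)=-3, v(0)=-2 gives K_1=-1, K_2=2.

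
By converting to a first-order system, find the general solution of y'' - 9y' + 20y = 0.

y(t) = K_1e^(5t) + K_2e^(4t)

Let x_1 = y, x_2 = y'. Then x_1' = x_2 and x_2' = -20x_1 + 9x_2.
A = [[0,1],[-20,9]]; det(A-λI) = λ^2 - 9λ + 20.
Eigenvalues λ = 5, 4 with eigenvectors (1,5), (1,4).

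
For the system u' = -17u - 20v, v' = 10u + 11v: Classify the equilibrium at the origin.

A = [[-17,-20],[10,11]]; det(A-λI) = λ^2 + 6λ + 13.
λ = -3 ± 2i: negative real part.

stable spiral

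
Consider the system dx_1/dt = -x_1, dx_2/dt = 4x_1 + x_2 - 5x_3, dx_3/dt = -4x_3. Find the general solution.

Coefficient matrix A = [[-1, 0, 0], [4, 1, -5], [0, 0, -4]].
det(A - λI) = 0 gives eigenvalues λ = 1, -1, -4.
For λ=1: eigenvector (0,1,0).
For λ=-1: eigenvector (1,-2,0).
For λ=-4: eigenvector (0,1,1).
General solution: K_1e^(t)(0,1,0) + K_2e^(-t)(1,-2,0) + K_3e^(-4t)(0,1,1).

x_1(t) = K_2e^(-t), x_2(t) = K_1e^(t) - 2K_2e^(-t) + K_3e^(-4t), x_3(t) = K_3e^(-4t)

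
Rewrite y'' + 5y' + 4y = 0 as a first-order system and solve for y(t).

y(t) = K_1e^(-t) + K_2e^(-4t)

Let x_1 = y, x_2 = y'. Then x_1' = x_2 and x_2' = -4x_1 - 5x_2.
A = [[0,1],[-4,-5]]; det(A-λI) = λ^2 + 5λ + 4.
Eigenvalues λ = -1, -4 with eigenvectors (1,-1), (1,-4).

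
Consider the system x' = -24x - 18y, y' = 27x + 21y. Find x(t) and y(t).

x(t) = -2c_1e^(3t) + c_2e^(-6t), y(t) = 3c_1e^(3t) - c_2e^(-6t)

Coefficient matrix A = [[-24, -18], [27, 21]].
Characteristic polynomial det(A - λI) = λ^2 + 3λ - 18 = 0.
Eigenvalues λ = 3, -6.
For λ=3: (A-λI) row 1 is [-27, -18], so an eigenvector is (-2, 3).
For λ=-6: (A-λI) row 1 is [-18, -18], so an eigenvector is (1, -1).
General solution: c_1e^(3t)(-2,3) + c_2e^(-6t)(1,-1).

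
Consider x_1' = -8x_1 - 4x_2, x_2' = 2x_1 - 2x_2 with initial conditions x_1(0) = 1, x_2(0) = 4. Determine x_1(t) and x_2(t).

Coefficient matrix A = [[-8, -4], [2, -2]].
Characteristic polynomial det(A - λI) = λ^2 + 10λ + 24 = 0.
Eigenvalues λ = -6, -4.
For λ=-6: (A-λI) row 1 is [-2, -4], so an eigenvector is (-2, 1).
For λ=-4: (A-λI) row 1 is [-4, -4], so an eigenvector is (1, -1).
General solution: c_1e^(-6t)(-2,1) + c_2e^(-4t)(1,-1).
Applying x_1(0)=1, x_2(0)=4 gives c_1=-5, c_2=-9.

x_1(t) = -9e^(-4t) + 10e^(-6t), x_2(t) = 9e^(-4t) - 5e^(-6t)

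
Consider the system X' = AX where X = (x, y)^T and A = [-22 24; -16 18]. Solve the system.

x(t) = K_1e^(2t) + 3K_2e^(-6t), y(t) = K_1e^(2t) + 2K_2e^(-6t)

Coefficient matrix A = [[-22, 24], [-16, 18]].
Characteristic polynomial det(A - λI) = λ^2 + 4λ - 12 = 0.
Eigenvalues λ = 2, -6.
For λ=2: (A-λI) row 1 is [-24, 24], so an eigenvector is (1, 1).
For λ=-6: (A-λI) row 1 is [-16, 24], so an eigenvector is (3, 2).
General solution: K_1e^(2t)(1,1) + K_2e^(-6t)(3,2).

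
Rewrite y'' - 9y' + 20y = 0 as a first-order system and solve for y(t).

Let x_1 = y, x_2 = y'. Then x_1' = x_2 and x_2' = -20x_1 + 9x_2.
A = [[0,1],[-20,9]]; det(A-λI) = λ^2 - 9λ + 20.
Eigenvalues λ = 4, 5 with eigenvectors (1,4), (1,5).

y(t) = C_1e^(4t) + C_2e^(5t)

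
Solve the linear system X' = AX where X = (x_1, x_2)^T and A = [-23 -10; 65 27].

Coefficient matrix A = [[-23, -10], [65, 27]].
Characteristic polynomial det(A - λI) = λ^2 - 4λ + 29 = 0.
Eigenvalues λ = 2 ± 5i (complex conjugate pair).
For λ=2+5i: an eigenvector is (-1,2) - i(1,-3) = (-1 - i, 2 + 3i).
A real fundamental pair from Re and Im of e^((2+5i)t)v: X_1 = e^(2t)(cos(5t)·(-1,2) + sin(5t)·(1,-3)), X_2 = e^(2t)(sin(5t)·(-1,2) - cos(5t)·(1,-3)).
General solution: c_1X_1 + c_2X_2.

x_1(t) = c_1e^(2t)sin(5t) - c_1e^(2t)cos(5t) - c_2e^(2t)sin(5t) - c_2e^(2t)cos(5t), x_2(t) = -3c_1e^(2t)sin(5t) + 2c_1e^(2t)cos(5t) + 2c_2e^(2t)sin(5t) + 3c_2e^(2t)cos(5t)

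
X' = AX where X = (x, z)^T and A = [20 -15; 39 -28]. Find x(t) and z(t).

x(t) = -K_1e^(-4t)sin(3t) - 2K_1e^(-4t)cos(3t) - 2K_2e^(-4t)sin(3t) + K_2e^(-4t)cos(3t), z(t) = -2K_1e^(-4t)sin(3t) - 3K_1e^(-4t)cos(3t) - 3K_2e^(-4t)sin(3t) + 2K_2e^(-4t)cos(3t)

Coefficient matrix A = [[20, -15], [39, -28]].
Characteristic polynomial det(A - λI) = λ^2 + 8λ + 25 = 0.
Eigenvalues λ = -4 ± 3i (complex conjugate pair).
For λ=-4+3i: an eigenvector is (-2,-3) - i(-1,-2) = (-2 + i, -3 + 2i).
A real fundamental pair from Re and Im of e^((-4+3i)t)v: X_1 = e^(-4t)(cos(3t)·(-2,-3) + sin(3t)·(-1,-2)), X_2 = e^(-4t)(sin(3t)·(-2,-3) - cos(3t)·(-1,-2)).
General solution: K_1X_1 + K_2X_2.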